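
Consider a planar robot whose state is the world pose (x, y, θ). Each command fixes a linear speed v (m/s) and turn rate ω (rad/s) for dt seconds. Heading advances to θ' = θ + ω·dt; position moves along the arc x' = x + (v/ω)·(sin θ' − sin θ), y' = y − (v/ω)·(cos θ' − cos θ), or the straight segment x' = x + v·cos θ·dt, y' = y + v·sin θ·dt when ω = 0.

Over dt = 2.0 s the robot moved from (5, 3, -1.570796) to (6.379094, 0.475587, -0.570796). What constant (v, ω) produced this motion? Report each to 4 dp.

v = 1.5000, ω = 0.5000

Δθ = -0.570796 − -1.570796 = 1.000000
ω = Δθ/dt = 1.000000/2.0 = 0.5000
R = −Δy/(cos θ' − cos θ) = 3.0000
v = R·ω = 3.0000·0.5000 = 1.5000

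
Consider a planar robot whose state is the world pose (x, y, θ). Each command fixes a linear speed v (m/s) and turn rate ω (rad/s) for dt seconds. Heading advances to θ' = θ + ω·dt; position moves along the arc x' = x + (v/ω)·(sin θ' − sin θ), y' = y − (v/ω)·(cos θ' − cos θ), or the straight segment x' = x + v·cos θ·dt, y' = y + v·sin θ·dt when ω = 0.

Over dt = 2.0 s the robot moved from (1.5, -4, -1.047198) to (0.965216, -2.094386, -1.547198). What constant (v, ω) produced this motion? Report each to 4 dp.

Δθ = -1.547198 − -1.047198 = -0.500000
ω = Δθ/dt = -0.500000/2.0 = -0.2500
R = −Δy/(cos θ' − cos θ) = 4.0000
v = R·ω = 4.0000·-0.2500 = -1.0000

v = -1.0000, ω = -0.2500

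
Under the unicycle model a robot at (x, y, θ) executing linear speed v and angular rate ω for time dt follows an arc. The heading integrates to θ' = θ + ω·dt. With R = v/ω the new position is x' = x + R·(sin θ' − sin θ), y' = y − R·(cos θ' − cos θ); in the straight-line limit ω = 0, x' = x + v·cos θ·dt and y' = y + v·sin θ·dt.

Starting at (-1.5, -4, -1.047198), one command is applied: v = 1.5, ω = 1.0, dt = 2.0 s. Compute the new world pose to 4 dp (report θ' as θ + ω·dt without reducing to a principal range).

θ' = -1.0472 + 1.0·2.0 = 0.9528
R = v/ω = 1.5/1.0 = 1.5000
x' = -1.5 + 1.5000·(sin 0.9528 − sin -1.0472) = 1.0216
y' = -4 − 1.5000·(cos 0.9528 − cos -1.0472) = -4.1191

(1.0216, -4.1191, 0.9528)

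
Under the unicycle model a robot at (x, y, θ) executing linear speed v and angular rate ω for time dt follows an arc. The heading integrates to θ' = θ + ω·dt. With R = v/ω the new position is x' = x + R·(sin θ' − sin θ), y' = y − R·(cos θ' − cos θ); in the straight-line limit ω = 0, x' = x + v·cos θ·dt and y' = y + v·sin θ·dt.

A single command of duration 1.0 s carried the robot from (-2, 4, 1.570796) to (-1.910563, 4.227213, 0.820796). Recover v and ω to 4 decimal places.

v = 0.2500, ω = -0.7500

Δθ = 0.820796 − 1.570796 = -0.750000
ω = Δθ/dt = -0.750000/1.0 = -0.7500
R = −Δy/(cos θ' − cos θ) = -0.3333
v = R·ω = -0.3333·-0.7500 = 0.2500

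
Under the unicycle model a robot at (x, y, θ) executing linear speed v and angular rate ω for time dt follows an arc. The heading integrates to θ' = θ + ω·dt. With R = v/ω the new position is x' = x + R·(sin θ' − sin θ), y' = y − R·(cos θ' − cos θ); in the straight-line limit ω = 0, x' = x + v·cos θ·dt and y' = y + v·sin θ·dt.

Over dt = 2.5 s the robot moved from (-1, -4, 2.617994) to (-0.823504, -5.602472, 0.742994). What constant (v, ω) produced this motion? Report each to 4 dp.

Δθ = 0.742994 − 2.617994 = -1.875000
ω = Δθ/dt = -1.875000/2.5 = -0.7500
R = −Δy/(cos θ' − cos θ) = 1.0000
v = R·ω = 1.0000·-0.7500 = -0.7500

v = -0.7500, ω = -0.7500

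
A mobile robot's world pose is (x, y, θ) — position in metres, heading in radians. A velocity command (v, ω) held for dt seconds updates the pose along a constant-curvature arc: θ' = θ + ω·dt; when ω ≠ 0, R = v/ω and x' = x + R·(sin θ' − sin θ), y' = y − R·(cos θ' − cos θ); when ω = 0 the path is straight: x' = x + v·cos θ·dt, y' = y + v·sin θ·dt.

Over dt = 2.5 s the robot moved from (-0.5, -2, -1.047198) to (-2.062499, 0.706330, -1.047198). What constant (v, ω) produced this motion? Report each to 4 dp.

v = -1.2500, ω = 0.0000

Δθ = -1.047198 − -1.047198 = 0.000000
ω = Δθ/dt = 0.000000/2.5 = 0.0000
ω = 0 → v = (Δx·cos θ + Δy·sin θ)/dt = -1.2500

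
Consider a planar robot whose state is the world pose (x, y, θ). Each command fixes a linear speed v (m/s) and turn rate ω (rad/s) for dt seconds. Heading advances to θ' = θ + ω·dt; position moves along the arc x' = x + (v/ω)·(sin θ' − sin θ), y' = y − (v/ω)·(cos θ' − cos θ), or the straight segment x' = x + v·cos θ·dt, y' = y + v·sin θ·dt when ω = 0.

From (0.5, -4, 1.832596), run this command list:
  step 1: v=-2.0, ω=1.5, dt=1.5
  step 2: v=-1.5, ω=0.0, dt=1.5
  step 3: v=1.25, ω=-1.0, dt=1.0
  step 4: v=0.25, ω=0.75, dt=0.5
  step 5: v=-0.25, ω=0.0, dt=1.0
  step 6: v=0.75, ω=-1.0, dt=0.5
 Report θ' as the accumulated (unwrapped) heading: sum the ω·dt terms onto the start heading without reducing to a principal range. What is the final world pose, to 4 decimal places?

(2.8508, -3.0962, 2.9576)

step 1: θ'=4.0826 (R=-1.3333) → pose (2.8654, -4.4402, 4.0826)
step 2: θ'=4.0826 (straight) → pose (4.1906, -2.6219, 4.0826)
step 3: θ'=3.0826 (R=-1.2500) → pose (3.1067, -3.1335, 3.0826)
step 4: θ'=3.4576 (R=0.3333) → pose (2.9835, -3.1494, 3.4576)
step 5: θ'=3.4576 (straight) → pose (3.2211, -3.0717, 3.4576)
step 6: θ'=2.9576 (R=-0.7500) → pose (2.8508, -3.0962, 2.9576)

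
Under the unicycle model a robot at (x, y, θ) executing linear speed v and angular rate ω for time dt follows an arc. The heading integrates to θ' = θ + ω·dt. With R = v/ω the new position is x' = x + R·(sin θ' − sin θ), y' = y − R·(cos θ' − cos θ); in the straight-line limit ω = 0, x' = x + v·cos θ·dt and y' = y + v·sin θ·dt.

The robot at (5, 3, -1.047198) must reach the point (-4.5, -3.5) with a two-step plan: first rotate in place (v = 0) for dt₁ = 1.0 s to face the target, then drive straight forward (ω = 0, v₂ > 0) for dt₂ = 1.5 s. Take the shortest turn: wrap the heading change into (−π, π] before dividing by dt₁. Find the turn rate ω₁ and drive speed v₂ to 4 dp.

ω₁ = -1.4943, v₂ = 7.6739

heading to target = atan2(-3.5−3, -4.5−5) = -2.5415
Δθ = wrap(-2.5415 − -1.0472) = -1.4943; ω₁ = Δθ/dt₁ = -1.4943
distance = √((-4.5−5)² + (-3.5−3)²) = 11.5109; v₂ = distance/dt₂ = 7.6739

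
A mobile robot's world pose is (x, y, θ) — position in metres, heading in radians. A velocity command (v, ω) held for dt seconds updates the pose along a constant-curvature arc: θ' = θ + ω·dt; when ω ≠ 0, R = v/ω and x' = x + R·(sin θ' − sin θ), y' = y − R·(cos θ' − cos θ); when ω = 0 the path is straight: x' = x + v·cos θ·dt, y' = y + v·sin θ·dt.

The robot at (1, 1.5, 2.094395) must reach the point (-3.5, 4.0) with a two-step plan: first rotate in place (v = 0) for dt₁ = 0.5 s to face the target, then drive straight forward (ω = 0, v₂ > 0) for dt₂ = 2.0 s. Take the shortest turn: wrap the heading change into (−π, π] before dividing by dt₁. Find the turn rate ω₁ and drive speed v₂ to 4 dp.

heading to target = atan2(4−1.5, -3.5−1) = 2.6345
Δθ = wrap(2.6345 − 2.0944) = 0.5401; ω₁ = Δθ/dt₁ = 1.0802
distance = √((-3.5−1)² + (4−1.5)²) = 5.1478; v₂ = distance/dt₂ = 2.5739

ω₁ = 1.0802, v₂ = 2.5739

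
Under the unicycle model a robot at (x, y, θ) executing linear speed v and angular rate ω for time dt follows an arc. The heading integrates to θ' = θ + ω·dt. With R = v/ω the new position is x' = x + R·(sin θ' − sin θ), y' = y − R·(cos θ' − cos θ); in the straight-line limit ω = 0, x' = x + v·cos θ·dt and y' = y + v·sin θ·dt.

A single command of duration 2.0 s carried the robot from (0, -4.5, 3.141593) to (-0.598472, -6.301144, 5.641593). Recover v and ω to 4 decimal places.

Δθ = 5.641593 − 3.141593 = 2.500000
ω = Δθ/dt = 2.500000/2.0 = 1.2500
R = −Δy/(cos θ' − cos θ) = 1.0000
v = R·ω = 1.0000·1.2500 = 1.2500

v = 1.2500, ω = 1.2500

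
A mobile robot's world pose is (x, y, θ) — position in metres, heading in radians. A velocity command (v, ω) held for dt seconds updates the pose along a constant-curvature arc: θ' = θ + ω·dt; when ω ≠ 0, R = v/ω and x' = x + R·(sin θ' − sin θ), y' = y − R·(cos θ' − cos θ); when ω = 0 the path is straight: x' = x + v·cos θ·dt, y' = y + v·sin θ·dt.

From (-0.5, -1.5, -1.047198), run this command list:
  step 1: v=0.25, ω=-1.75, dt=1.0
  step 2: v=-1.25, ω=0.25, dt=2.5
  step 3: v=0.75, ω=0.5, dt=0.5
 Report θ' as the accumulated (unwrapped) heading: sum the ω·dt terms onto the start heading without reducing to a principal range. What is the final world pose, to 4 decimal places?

(1.6876, -0.1609, -1.9222)

step 1: θ'=-2.7972 (R=-0.1429) → pose (-0.5755, -1.7059, -2.7972)
step 2: θ'=-2.1722 (R=-5.0000) → pose (1.8591, 0.1715, -2.1722)
step 3: θ'=-1.9222 (R=1.5000) → pose (1.6876, -0.1609, -1.9222)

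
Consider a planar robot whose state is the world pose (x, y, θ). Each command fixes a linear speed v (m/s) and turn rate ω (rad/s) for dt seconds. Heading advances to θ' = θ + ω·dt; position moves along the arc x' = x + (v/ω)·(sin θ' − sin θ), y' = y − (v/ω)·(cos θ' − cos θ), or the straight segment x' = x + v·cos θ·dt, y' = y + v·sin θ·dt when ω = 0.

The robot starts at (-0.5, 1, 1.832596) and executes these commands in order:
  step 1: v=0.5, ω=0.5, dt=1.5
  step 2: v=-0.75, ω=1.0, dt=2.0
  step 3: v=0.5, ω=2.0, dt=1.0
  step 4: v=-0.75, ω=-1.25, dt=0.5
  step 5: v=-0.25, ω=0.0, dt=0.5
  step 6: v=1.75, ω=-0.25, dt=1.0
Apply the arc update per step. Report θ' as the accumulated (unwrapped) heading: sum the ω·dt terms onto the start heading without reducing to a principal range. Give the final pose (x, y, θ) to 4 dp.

step 1: θ'=2.5826 (R=1.0000) → pose (-0.9356, 1.5890, 2.5826)
step 2: θ'=4.5826 (R=-0.7500) → pose (0.2059, 2.1277, 4.5826)
step 3: θ'=6.5826 (R=0.2500) → pose (0.5275, 1.8565, 6.5826)
step 4: θ'=5.9576 (R=0.6000) → pose (0.1586, 1.8613, 5.9576)
step 5: θ'=5.9576 (straight) → pose (0.0402, 1.9013, 5.9576)
step 6: θ'=5.7076 (R=-7.0000) → pose (1.6114, 1.1412, 5.7076)

(1.6114, 1.1412, 5.7076)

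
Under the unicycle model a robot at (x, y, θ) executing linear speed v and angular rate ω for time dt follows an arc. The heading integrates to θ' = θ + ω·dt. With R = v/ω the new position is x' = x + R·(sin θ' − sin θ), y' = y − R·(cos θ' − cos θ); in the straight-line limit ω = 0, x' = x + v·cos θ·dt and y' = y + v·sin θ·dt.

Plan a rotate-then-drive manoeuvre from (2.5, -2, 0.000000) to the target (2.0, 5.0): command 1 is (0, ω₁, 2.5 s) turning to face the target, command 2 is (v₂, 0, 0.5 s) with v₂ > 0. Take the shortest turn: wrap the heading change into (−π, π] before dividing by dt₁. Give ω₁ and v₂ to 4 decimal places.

heading to target = atan2(5−-2, 2−2.5) = 1.6421
Δθ = wrap(1.6421 − 0.0000) = 1.6421; ω₁ = Δθ/dt₁ = 0.6568
distance = √((2−2.5)² + (5−-2)²) = 7.0178; v₂ = distance/dt₂ = 14.0357

ω₁ = 0.6568, v₂ = 14.0357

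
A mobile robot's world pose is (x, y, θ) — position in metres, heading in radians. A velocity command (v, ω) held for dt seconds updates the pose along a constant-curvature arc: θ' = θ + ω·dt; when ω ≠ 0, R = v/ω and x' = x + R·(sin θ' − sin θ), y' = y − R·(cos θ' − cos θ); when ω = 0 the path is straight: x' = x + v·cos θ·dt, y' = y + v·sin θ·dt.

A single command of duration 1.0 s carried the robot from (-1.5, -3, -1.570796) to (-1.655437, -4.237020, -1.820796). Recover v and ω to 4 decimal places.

v = 1.2500, ω = -0.2500

Δθ = -1.820796 − -1.570796 = -0.250000
ω = Δθ/dt = -0.250000/1.0 = -0.2500
R = −Δy/(cos θ' − cos θ) = -5.0000
v = R·ω = -5.0000·-0.2500 = 1.2500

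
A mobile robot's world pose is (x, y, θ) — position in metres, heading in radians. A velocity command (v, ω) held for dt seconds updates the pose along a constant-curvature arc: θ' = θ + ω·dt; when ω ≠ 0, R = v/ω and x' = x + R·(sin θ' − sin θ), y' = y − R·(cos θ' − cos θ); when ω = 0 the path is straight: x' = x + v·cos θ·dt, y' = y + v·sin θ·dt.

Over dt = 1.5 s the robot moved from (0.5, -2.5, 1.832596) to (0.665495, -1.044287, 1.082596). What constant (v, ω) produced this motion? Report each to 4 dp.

v = 1.0000, ω = -0.5000

Δθ = 1.082596 − 1.832596 = -0.750000
ω = Δθ/dt = -0.750000/1.5 = -0.5000
R = −Δy/(cos θ' − cos θ) = -2.0000
v = R·ω = -2.0000·-0.5000 = 1.0000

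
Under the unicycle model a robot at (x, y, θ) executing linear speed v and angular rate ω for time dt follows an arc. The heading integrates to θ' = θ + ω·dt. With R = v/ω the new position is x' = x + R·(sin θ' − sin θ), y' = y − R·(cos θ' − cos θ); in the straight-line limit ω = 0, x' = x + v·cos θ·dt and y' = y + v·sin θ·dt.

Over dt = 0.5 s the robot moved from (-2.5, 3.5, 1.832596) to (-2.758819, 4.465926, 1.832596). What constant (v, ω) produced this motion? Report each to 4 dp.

Δθ = 1.832596 − 1.832596 = 0.000000
ω = Δθ/dt = 0.000000/0.5 = 0.0000
ω = 0 → v = (Δx·cos θ + Δy·sin θ)/dt = 2.0000

v = 2.0000, ω = 0.0000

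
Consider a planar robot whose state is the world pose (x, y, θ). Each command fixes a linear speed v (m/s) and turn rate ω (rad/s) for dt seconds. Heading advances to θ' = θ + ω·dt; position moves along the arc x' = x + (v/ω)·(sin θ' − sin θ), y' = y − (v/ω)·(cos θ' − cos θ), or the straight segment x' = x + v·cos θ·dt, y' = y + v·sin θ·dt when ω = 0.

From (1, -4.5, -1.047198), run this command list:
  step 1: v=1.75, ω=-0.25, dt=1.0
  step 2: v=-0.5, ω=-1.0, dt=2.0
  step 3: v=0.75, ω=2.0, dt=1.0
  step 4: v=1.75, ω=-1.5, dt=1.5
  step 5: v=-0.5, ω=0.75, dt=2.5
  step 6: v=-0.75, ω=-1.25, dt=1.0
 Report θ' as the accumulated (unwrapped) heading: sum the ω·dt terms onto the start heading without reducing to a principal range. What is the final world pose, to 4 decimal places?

(1.6262, -6.2686, -2.9222)

step 1: θ'=-1.2972 (R=-7.0000) → pose (1.6775, -6.1086, -1.2972)
step 2: θ'=-3.2972 (R=0.5000) → pose (2.2363, -5.4796, -3.2972)
step 3: θ'=-1.2972 (R=0.3750) → pose (1.8172, -5.9513, -1.2972)
step 4: θ'=-3.5472 (R=-1.1667) → pose (0.2336, -7.3386, -3.5472)
step 5: θ'=-1.6722 (R=-0.6667) → pose (1.1599, -6.7935, -1.6722)
step 6: θ'=-2.9222 (R=0.6000) → pose (1.6262, -6.2686, -2.9222)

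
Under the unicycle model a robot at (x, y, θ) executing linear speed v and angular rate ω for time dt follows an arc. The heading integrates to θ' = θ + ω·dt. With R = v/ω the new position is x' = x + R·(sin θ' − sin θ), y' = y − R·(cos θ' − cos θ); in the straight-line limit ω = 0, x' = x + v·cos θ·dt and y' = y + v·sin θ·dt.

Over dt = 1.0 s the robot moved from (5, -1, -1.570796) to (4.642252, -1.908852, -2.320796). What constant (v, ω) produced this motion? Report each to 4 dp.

Δθ = -2.320796 − -1.570796 = -0.750000
ω = Δθ/dt = -0.750000/1.0 = -0.7500
R = −Δy/(cos θ' − cos θ) = -1.3333
v = R·ω = -1.3333·-0.7500 = 1.0000

v = 1.0000, ω = -0.7500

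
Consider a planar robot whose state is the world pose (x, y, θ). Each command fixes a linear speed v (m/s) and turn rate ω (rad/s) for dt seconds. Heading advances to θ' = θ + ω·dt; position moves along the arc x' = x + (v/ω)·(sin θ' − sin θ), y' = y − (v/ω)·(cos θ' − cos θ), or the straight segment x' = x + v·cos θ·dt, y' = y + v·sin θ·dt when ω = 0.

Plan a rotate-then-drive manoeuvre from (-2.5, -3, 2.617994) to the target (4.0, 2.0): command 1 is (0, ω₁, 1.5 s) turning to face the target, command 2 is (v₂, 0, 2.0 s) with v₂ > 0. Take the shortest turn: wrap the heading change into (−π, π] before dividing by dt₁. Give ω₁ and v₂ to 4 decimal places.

ω₁ = -1.3082, v₂ = 4.1003

heading to target = atan2(2−-3, 4−-2.5) = 0.6557
Δθ = wrap(0.6557 − 2.6180) = -1.9623; ω₁ = Δθ/dt₁ = -1.3082
distance = √((4−-2.5)² + (2−-3)²) = 8.2006; v₂ = distance/dt₂ = 4.1003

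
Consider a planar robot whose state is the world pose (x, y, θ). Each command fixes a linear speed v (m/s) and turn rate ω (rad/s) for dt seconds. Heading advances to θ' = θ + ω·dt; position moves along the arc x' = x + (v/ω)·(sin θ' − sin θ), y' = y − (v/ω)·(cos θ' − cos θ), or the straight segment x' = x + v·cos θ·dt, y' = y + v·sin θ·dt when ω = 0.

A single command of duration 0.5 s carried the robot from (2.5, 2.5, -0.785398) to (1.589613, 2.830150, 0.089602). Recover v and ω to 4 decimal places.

v = -2.0000, ω = 1.7500

Δθ = 0.089602 − -0.785398 = 0.875000
ω = Δθ/dt = 0.875000/0.5 = 1.7500
R = Δx/(sin θ' − sin θ) = -1.1429
v = R·ω = -1.1429·1.7500 = -2.0000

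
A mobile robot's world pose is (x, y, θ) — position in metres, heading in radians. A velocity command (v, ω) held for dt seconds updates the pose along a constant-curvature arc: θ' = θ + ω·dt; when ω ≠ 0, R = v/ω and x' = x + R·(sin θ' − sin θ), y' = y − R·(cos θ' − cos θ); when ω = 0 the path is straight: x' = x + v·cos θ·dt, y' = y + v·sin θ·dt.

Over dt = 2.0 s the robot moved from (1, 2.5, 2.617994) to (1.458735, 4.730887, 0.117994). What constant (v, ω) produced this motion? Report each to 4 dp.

v = 1.5000, ω = -1.2500

Δθ = 0.117994 − 2.617994 = -2.500000
ω = Δθ/dt = -2.500000/2.0 = -1.2500
R = −Δy/(cos θ' − cos θ) = -1.2000
v = R·ω = -1.2000·-1.2500 = 1.5000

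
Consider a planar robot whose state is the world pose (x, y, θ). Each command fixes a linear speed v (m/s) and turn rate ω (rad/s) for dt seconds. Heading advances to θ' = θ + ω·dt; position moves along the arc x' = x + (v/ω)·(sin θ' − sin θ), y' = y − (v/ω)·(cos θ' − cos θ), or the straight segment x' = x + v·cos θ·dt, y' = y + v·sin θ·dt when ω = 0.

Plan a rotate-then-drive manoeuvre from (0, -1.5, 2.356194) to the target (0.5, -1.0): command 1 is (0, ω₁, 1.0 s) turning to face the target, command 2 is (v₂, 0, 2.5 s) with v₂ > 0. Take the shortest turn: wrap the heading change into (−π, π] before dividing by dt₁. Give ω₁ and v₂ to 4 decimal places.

ω₁ = -1.5708, v₂ = 0.2828

heading to target = atan2(-1−-1.5, 0.5−0) = 0.7854
Δθ = wrap(0.7854 − 2.3562) = -1.5708; ω₁ = Δθ/dt₁ = -1.5708
distance = √((0.5−0)² + (-1−-1.5)²) = 0.7071; v₂ = distance/dt₂ = 0.2828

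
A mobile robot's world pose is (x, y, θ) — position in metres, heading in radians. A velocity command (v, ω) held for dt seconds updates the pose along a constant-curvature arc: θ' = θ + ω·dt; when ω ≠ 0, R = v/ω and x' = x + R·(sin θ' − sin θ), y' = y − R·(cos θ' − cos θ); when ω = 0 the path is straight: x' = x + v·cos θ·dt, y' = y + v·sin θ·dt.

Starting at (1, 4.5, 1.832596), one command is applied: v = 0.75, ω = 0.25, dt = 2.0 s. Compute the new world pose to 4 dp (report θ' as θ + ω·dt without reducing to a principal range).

(0.2730, 5.7942, 2.3326)

θ' = 1.8326 + 0.25·2.0 = 2.3326
R = v/ω = 0.75/0.25 = 3.0000
x' = 1 + 3.0000·(sin 2.3326 − sin 1.8326) = 0.2730
y' = 4.5 − 3.0000·(cos 2.3326 − cos 1.8326) = 5.7942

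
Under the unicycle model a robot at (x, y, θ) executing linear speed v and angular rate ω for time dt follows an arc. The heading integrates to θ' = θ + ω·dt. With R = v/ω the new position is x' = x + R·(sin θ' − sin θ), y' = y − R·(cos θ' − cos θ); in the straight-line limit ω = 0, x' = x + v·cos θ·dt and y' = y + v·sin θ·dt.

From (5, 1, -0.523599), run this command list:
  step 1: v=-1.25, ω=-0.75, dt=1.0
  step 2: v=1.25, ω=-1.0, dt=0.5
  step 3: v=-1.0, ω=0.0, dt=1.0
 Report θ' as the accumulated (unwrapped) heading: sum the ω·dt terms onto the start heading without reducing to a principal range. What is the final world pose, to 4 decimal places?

(4.4703, 2.3170, -1.7736)

step 1: θ'=-1.2736 (R=1.6667) → pose (4.2397, 1.9553, -1.2736)
step 2: θ'=-1.7736 (R=-1.2500) → pose (4.2689, 1.3375, -1.7736)
step 3: θ'=-1.7736 (straight) → pose (4.4703, 2.3170, -1.7736)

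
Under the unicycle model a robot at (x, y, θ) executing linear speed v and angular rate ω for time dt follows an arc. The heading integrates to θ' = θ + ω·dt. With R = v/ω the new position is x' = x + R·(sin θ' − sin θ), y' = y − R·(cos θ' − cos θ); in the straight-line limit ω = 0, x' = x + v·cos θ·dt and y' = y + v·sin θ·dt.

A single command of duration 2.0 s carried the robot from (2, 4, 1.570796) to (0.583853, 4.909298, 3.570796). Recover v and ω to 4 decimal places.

Δθ = 3.570796 − 1.570796 = 2.000000
ω = Δθ/dt = 2.000000/2.0 = 1.0000
R = Δx/(sin θ' − sin θ) = 1.0000
v = R·ω = 1.0000·1.0000 = 1.0000

v = 1.0000, ω = 1.0000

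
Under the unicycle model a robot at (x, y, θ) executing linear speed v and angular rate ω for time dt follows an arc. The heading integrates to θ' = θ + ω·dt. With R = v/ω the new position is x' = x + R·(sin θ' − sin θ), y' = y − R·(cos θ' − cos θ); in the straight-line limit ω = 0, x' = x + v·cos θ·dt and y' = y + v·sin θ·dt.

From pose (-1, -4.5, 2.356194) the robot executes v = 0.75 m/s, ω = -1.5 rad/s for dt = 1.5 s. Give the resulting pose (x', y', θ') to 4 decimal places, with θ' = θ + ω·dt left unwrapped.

(-0.6994, -3.6493, 0.1062)

θ' = 2.3562 + -1.5·1.5 = 0.1062
R = v/ω = 0.75/-1.5 = -0.5000
x' = -1 + -0.5000·(sin 0.1062 − sin 2.3562) = -0.6994
y' = -4.5 − -0.5000·(cos 0.1062 − cos 2.3562) = -3.6493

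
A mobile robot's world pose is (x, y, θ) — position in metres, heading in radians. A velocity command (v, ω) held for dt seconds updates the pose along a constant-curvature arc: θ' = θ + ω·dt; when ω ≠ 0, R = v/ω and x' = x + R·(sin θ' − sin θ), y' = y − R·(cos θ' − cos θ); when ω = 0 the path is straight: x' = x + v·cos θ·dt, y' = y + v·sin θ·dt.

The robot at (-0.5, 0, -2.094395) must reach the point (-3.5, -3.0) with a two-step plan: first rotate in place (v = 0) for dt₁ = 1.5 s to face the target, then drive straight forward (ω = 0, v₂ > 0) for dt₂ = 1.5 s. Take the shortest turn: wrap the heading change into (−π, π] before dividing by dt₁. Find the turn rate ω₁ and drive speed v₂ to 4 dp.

ω₁ = -0.1745, v₂ = 2.8284

heading to target = atan2(-3−0, -3.5−-0.5) = -2.3562
Δθ = wrap(-2.3562 − -2.0944) = -0.2618; ω₁ = Δθ/dt₁ = -0.1745
distance = √((-3.5−-0.5)² + (-3−0)²) = 4.2426; v₂ = distance/dt₂ = 2.8284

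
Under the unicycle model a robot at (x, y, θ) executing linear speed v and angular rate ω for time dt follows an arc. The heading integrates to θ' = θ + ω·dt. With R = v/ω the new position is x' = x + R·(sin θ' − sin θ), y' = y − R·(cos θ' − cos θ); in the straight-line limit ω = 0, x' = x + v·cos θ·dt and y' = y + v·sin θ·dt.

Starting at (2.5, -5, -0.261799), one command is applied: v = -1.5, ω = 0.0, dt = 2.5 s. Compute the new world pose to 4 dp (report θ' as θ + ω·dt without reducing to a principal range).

θ' = -0.2618 + 0.0·2.5 = -0.2618
ω = 0 → straight: x' = 2.5 + -1.5·cos(-0.2618)·2.5 = -1.1222
y' = -5 + -1.5·sin(-0.2618)·2.5 = -4.0294

(-1.1222, -4.0294, -0.2618)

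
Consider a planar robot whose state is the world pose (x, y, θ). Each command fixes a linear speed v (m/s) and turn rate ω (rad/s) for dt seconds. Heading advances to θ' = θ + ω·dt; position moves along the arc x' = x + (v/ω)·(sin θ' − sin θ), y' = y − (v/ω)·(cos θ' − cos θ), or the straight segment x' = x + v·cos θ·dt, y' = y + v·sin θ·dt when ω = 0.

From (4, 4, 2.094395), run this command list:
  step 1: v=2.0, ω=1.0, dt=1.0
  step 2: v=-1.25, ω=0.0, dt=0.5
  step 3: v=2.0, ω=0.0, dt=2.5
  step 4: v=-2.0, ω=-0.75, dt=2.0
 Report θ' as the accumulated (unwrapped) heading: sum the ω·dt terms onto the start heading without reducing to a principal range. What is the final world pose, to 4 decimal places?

step 1: θ'=3.0944 (R=2.0000) → pose (2.3623, 4.9978, 3.0944)
step 2: θ'=3.0944 (straight) → pose (2.9866, 4.9683, 3.0944)
step 3: θ'=3.0944 (straight) → pose (-2.0078, 5.2042, 3.0944)
step 4: θ'=1.5944 (R=2.6667) → pose (0.5323, 2.6034, 1.5944)

(0.5323, 2.6034, 1.5944)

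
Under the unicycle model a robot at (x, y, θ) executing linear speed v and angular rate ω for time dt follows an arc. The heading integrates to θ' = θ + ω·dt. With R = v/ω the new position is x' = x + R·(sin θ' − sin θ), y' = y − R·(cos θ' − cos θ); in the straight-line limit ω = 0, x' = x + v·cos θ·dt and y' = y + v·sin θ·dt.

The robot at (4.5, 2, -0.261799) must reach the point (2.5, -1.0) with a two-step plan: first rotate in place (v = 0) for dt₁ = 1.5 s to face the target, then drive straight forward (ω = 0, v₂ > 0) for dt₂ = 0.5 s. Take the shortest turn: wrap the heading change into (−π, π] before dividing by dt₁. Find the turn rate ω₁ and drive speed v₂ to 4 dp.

ω₁ = -1.2647, v₂ = 7.2111

heading to target = atan2(-1−2, 2.5−4.5) = -2.1588
Δθ = wrap(-2.1588 − -0.2618) = -1.8970; ω₁ = Δθ/dt₁ = -1.2647
distance = √((2.5−4.5)² + (-1−2)²) = 3.6056; v₂ = distance/dt₂ = 7.2111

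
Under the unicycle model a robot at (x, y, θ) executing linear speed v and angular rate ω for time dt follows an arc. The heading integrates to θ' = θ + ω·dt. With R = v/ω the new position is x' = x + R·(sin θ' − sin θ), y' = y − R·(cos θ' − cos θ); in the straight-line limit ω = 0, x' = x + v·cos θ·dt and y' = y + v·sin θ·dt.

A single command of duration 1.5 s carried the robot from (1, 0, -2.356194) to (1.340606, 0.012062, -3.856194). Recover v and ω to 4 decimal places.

v = -0.2500, ω = -1.0000

Δθ = -3.856194 − -2.356194 = -1.500000
ω = Δθ/dt = -1.500000/1.5 = -1.0000
R = Δx/(sin θ' − sin θ) = 0.2500
v = R·ω = 0.2500·-1.0000 = -0.2500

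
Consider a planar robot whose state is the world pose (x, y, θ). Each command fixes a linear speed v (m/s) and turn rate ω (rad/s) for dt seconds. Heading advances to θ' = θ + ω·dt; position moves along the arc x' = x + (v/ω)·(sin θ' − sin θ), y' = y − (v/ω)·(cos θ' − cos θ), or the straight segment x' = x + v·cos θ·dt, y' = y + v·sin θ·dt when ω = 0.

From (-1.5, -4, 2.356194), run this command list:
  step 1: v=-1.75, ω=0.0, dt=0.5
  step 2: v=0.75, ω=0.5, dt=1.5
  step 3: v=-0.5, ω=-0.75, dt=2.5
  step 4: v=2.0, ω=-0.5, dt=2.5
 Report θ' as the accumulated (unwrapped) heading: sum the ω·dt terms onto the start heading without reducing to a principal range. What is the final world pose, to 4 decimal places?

(2.5629, -2.4018, -0.0188)

step 1: θ'=2.3562 (straight) → pose (-0.8813, -4.6187, 2.3562)
step 2: θ'=3.1062 (R=1.5000) → pose (-1.8889, -4.1803, 3.1062)
step 3: θ'=1.2312 (R=0.6667) → pose (-1.2839, -5.0686, 1.2312)
step 4: θ'=-0.0188 (R=-4.0000) → pose (2.5629, -2.4018, -0.0188)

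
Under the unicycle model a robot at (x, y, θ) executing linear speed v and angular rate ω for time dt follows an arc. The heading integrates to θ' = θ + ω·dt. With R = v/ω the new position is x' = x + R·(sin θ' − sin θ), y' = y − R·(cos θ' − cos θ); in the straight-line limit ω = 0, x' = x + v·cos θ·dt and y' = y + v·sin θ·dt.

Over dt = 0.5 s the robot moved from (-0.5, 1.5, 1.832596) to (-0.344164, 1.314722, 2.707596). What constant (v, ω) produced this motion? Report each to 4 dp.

Δθ = 2.707596 − 1.832596 = 0.875000
ω = Δθ/dt = 0.875000/0.5 = 1.7500
R = −Δy/(cos θ' − cos θ) = -0.2857
v = R·ω = -0.2857·1.7500 = -0.5000

v = -0.5000, ω = 1.7500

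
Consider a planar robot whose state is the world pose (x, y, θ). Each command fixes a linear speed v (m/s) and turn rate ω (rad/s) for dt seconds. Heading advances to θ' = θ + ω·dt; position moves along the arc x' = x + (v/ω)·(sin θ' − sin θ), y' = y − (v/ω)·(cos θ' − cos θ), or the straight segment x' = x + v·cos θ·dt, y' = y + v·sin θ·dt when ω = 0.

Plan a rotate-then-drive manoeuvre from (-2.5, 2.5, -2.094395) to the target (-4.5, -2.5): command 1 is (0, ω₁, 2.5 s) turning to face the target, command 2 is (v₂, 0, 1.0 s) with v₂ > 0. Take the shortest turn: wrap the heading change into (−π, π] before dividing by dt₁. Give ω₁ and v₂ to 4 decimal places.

heading to target = atan2(-2.5−2.5, -4.5−-2.5) = -1.9513
Δθ = wrap(-1.9513 − -2.0944) = 0.1431; ω₁ = Δθ/dt₁ = 0.0572
distance = √((-4.5−-2.5)² + (-2.5−2.5)²) = 5.3852; v₂ = distance/dt₂ = 5.3852

ω₁ = 0.0572, v₂ = 5.3852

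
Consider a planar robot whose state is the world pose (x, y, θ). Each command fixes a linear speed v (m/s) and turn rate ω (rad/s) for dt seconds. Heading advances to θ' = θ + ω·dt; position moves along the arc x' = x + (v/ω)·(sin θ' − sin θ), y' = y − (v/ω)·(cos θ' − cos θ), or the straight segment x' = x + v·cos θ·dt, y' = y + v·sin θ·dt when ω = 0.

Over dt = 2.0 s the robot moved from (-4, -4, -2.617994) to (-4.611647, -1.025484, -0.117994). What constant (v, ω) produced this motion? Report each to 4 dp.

v = -2.0000, ω = 1.2500

Δθ = -0.117994 − -2.617994 = 2.500000
ω = Δθ/dt = 2.500000/2.0 = 1.2500
R = −Δy/(cos θ' − cos θ) = -1.6000
v = R·ω = -1.6000·1.2500 = -2.0000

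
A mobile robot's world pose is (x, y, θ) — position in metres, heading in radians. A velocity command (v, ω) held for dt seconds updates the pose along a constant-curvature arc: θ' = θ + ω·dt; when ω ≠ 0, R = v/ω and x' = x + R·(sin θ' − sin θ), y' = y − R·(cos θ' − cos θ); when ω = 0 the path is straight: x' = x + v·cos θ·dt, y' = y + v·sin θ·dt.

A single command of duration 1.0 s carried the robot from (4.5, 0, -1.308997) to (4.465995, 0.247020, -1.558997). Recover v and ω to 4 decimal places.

Δθ = -1.558997 − -1.308997 = -0.250000
ω = Δθ/dt = -0.250000/1.0 = -0.2500
R = −Δy/(cos θ' − cos θ) = 1.0000
v = R·ω = 1.0000·-0.2500 = -0.2500

v = -0.2500, ω = -0.2500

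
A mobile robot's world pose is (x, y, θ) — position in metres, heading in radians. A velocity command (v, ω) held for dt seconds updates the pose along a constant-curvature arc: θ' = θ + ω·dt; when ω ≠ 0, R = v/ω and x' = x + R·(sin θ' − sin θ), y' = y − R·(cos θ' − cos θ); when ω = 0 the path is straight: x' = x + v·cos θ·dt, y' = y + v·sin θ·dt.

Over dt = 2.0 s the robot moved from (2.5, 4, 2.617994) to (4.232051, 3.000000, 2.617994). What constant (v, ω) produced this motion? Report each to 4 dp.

Δθ = 2.617994 − 2.617994 = 0.000000
ω = Δθ/dt = 0.000000/2.0 = 0.0000
ω = 0 → v = (Δx·cos θ + Δy·sin θ)/dt = -1.0000

v = -1.0000, ω = 0.0000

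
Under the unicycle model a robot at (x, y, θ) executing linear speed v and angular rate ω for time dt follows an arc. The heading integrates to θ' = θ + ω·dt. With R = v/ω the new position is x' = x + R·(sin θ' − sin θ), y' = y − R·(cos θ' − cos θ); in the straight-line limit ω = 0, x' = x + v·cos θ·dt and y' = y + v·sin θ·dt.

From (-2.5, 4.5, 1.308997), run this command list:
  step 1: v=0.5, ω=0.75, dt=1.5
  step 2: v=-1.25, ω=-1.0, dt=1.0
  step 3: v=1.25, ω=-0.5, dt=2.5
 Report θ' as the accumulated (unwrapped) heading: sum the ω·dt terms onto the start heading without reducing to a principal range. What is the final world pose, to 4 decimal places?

(-0.2656, 6.1757, 0.1840)

step 1: θ'=2.4340 (R=0.6667) → pose (-2.7106, 5.1792, 2.4340)
step 2: θ'=1.4340 (R=1.2500) → pose (-2.2848, 4.0588, 1.4340)
step 3: θ'=0.1840 (R=-2.5000) → pose (-0.2656, 6.1757, 0.1840)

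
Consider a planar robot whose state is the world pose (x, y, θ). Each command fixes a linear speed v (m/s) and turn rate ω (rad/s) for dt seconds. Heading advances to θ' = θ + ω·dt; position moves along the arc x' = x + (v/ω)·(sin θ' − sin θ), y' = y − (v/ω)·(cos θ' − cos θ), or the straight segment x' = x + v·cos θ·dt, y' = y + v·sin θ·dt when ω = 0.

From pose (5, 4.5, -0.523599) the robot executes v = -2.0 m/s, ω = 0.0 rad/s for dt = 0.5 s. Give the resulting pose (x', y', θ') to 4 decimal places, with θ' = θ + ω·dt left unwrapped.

θ' = -0.5236 + 0.0·0.5 = -0.5236
ω = 0 → straight: x' = 5 + -2.0·cos(-0.5236)·0.5 = 4.1340
y' = 4.5 + -2.0·sin(-0.5236)·0.5 = 5.0000

(4.1340, 5.0000, -0.5236)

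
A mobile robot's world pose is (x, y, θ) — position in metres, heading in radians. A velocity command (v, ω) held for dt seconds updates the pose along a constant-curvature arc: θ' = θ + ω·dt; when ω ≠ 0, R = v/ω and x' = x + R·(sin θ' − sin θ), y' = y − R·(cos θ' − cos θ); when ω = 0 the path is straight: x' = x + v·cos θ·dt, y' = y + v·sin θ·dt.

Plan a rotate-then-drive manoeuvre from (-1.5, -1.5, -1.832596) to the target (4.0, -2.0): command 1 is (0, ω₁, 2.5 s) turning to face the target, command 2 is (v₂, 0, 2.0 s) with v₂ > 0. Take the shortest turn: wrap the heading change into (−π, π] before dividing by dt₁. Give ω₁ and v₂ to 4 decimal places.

ω₁ = 0.6968, v₂ = 2.7613

heading to target = atan2(-2−-1.5, 4−-1.5) = -0.0907
Δθ = wrap(-0.0907 − -1.8326) = 1.7419; ω₁ = Δθ/dt₁ = 0.6968
distance = √((4−-1.5)² + (-2−-1.5)²) = 5.5227; v₂ = distance/dt₂ = 2.7613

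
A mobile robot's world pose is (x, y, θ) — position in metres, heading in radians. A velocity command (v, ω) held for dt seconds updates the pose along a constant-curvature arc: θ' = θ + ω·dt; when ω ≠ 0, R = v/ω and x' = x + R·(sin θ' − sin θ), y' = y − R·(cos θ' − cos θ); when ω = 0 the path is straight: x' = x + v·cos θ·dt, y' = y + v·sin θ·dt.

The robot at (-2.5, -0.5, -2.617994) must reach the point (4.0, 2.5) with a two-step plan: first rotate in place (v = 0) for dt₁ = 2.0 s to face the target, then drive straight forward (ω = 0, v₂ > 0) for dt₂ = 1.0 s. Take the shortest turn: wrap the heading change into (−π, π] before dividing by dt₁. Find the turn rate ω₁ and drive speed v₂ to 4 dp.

ω₁ = 1.5252, v₂ = 7.1589

heading to target = atan2(2.5−-0.5, 4−-2.5) = 0.4324
Δθ = wrap(0.4324 − -2.6180) = 3.0504; ω₁ = Δθ/dt₁ = 1.5252
distance = √((4−-2.5)² + (2.5−-0.5)²) = 7.1589; v₂ = distance/dt₂ = 7.1589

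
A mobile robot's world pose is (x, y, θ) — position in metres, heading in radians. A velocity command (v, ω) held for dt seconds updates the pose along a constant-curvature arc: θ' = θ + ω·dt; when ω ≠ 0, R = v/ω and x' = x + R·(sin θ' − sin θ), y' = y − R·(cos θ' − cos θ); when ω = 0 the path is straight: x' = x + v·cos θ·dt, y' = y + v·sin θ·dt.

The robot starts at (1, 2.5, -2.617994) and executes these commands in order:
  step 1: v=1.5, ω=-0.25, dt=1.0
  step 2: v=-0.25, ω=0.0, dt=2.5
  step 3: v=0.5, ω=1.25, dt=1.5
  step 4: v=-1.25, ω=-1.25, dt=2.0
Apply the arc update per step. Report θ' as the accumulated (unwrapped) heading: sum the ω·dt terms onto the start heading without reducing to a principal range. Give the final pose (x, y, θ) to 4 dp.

(1.1778, 2.9697, -3.4930)

step 1: θ'=-2.8680 (R=-6.0000) → pose (-0.3788, 1.9193, -2.8680)
step 2: θ'=-2.8680 (straight) → pose (0.2229, 2.0882, -2.8680)
step 3: θ'=-0.9930 (R=0.4000) → pose (-0.0040, 1.4846, -0.9930)
step 4: θ'=-3.4930 (R=1.0000) → pose (1.1778, 2.9697, -3.4930)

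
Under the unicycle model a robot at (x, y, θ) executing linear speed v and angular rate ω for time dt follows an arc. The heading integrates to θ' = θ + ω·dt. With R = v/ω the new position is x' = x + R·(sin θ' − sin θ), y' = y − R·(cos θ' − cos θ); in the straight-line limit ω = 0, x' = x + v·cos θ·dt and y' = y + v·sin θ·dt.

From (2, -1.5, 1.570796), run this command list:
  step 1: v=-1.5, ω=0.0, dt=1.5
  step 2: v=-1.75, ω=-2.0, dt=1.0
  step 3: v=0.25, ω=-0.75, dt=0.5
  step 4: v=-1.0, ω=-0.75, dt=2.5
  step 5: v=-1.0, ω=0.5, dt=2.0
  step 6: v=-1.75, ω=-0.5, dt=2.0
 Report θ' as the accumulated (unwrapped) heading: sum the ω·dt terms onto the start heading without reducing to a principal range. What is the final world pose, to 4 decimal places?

step 1: θ'=1.5708 (straight) → pose (2.0000, -3.7500, 1.5708)
step 2: θ'=-0.4292 (R=0.8750) → pose (0.7609, -4.5456, -0.4292)
step 3: θ'=-0.8042 (R=-0.3333) → pose (0.8622, -4.6175, -0.8042)
step 4: θ'=-2.6792 (R=1.3333) → pose (1.2278, -2.4993, -2.6792)
step 5: θ'=-1.6792 (R=-2.0000) → pose (2.3239, -0.9257, -1.6792)
step 6: θ'=-2.6792 (R=3.5000) → pose (4.2421, 1.8281, -2.6792)

(4.2421, 1.8281, -2.6792)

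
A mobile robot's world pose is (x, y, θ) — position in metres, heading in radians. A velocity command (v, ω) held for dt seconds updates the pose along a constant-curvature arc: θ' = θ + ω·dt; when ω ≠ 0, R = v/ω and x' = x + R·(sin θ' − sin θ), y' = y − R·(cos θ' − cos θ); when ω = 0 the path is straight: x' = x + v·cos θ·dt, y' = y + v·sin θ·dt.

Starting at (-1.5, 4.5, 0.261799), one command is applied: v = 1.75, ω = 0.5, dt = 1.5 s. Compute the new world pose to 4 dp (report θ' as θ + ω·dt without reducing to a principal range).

θ' = 0.2618 + 0.5·1.5 = 1.0118
R = v/ω = 1.75/0.5 = 3.5000
x' = -1.5 + 3.5000·(sin 1.0118 − sin 0.2618) = 0.5614
y' = 4.5 − 3.5000·(cos 1.0118 − cos 0.2618) = 6.0246

(0.5614, 6.0246, 1.0118)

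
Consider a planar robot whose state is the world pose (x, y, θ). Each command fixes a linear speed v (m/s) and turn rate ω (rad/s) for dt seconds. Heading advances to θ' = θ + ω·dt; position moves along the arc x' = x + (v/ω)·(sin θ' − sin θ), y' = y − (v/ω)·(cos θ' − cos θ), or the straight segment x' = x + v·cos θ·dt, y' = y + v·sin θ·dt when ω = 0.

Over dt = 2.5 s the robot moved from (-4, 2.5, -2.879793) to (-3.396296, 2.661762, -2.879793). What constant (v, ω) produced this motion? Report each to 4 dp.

Δθ = -2.879793 − -2.879793 = 0.000000
ω = Δθ/dt = 0.000000/2.5 = 0.0000
ω = 0 → v = (Δx·cos θ + Δy·sin θ)/dt = -0.2500

v = -0.2500, ω = 0.0000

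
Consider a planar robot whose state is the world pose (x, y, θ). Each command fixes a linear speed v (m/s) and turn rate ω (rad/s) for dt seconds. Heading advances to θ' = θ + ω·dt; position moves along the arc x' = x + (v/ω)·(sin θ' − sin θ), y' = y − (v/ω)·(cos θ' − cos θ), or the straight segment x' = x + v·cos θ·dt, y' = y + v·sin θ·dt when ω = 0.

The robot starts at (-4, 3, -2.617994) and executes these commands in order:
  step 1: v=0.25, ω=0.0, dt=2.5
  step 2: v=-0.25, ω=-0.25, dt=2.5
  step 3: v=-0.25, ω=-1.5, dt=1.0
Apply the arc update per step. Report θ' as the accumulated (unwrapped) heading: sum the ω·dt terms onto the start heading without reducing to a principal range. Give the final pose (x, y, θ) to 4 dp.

step 1: θ'=-2.6180 (straight) → pose (-4.5413, 2.6875, -2.6180)
step 2: θ'=-3.2430 (R=1.0000) → pose (-3.9400, 2.8163, -3.2430)
step 3: θ'=-4.7430 (R=0.1667) → pose (-3.7903, 2.6454, -4.7430)

(-3.7903, 2.6454, -4.7430)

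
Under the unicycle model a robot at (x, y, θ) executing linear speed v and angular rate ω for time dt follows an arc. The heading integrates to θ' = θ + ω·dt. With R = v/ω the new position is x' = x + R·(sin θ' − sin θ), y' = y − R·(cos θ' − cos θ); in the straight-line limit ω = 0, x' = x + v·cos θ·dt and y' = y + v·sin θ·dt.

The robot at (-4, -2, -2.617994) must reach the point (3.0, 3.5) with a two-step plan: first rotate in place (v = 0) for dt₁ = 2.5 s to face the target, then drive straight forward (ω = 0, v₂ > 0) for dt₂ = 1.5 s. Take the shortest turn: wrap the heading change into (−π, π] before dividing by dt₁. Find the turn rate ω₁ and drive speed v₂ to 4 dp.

heading to target = atan2(3.5−-2, 3−-4) = 0.6660
Δθ = wrap(0.6660 − -2.6180) = -2.9992; ω₁ = Δθ/dt₁ = -1.1997
distance = √((3−-4)² + (3.5−-2)²) = 8.9022; v₂ = distance/dt₂ = 5.9348

ω₁ = -1.1997, v₂ = 5.9348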